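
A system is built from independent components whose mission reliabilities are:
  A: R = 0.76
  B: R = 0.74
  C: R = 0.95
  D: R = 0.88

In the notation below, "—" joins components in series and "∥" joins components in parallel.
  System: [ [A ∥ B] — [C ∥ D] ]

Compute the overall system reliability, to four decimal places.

0.9320

Parallel (A and B): 1 − (1 − 0.760000)(1 − 0.740000) = 0.937600
Parallel (C and D): 1 − (1 − 0.950000)(1 − 0.880000) = 0.994000
Series ([0.937600] and [0.994000]): 0.937600 × 0.994000 = 0.9320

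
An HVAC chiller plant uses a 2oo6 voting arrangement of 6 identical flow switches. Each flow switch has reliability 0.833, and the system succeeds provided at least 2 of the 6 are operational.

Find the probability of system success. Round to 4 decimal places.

0.9993

R = Σ_{i=2}^{6} C(6,i) p^i (1−p)^{6−i} with p = 0.833
C(6,2)·0.833^2·0.167^4 = 0.008096
C(6,3)·0.833^3·0.167^3 = 0.053841
C(6,4)·0.833^4·0.167^2 = 0.201421
C(6,5)·0.833^5·0.167^1 = 0.401877
C(6,6)·0.833^6·0.167^0 = 0.334095
Sum = 0.9993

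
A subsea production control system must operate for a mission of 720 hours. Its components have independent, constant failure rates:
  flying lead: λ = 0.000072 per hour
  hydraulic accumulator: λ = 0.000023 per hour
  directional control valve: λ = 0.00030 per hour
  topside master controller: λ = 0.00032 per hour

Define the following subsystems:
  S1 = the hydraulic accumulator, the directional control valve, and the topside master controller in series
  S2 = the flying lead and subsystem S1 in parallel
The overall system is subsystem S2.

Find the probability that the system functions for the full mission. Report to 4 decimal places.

0.9813

R(flying lead) = exp(−0.000072 × 720) = 0.949481
R(hydraulic accumulator) = exp(−0.000023 × 720) = 0.983576
R(directional control valve) = exp(−0.00030 × 720) = 0.805735
R(topside master controller) = exp(−0.00032 × 720) = 0.794216
Series (hydraulic accumulator, directional control valve, and topside master controller): 0.983576 × 0.805735 × 0.794216 = 0.629417
Parallel (flying lead and [0.629417]): 1 − (1 − 0.949481)(1 − 0.629417) = 0.9813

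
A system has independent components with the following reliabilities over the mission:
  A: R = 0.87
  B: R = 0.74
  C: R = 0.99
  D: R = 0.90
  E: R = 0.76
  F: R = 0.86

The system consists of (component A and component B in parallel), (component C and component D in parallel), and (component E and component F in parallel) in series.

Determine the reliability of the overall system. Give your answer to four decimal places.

0.9328

Parallel (A and B): 1 − (1 − 0.870000)(1 − 0.740000) = 0.966200
Parallel (C and D): 1 − (1 − 0.990000)(1 − 0.900000) = 0.999000
Parallel (E and F): 1 − (1 − 0.760000)(1 − 0.860000) = 0.966400
Series ([0.966200], [0.999000], and [0.966400]): 0.966200 × 0.999000 × 0.966400 = 0.9328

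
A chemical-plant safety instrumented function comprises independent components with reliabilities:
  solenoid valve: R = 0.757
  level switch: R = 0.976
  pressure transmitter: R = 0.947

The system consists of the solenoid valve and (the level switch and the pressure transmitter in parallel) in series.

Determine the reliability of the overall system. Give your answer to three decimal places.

0.756

Parallel (level switch and pressure transmitter): 1 − (1 − 0.97600)(1 − 0.94700) = 0.99873
Series (solenoid valve and [0.99873]): 0.75700 × 0.99873 = 0.756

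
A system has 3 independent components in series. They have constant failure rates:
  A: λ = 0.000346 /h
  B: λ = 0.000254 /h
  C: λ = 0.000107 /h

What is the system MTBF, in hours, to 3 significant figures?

1410

Series of exponential components: λ_sys = Σ λ_i
λ_sys = 0.000346 + 0.000254 + 0.000107 = 7.0700e-04 /h
MTBF = 1 / λ_sys = 1410 h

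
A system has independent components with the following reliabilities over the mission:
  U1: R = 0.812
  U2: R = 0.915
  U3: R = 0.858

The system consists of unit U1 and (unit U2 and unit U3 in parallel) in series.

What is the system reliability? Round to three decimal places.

Parallel (U2 and U3): 1 − (1 − 0.91500)(1 − 0.85800) = 0.98793
Series (U1 and [0.98793]): 0.81200 × 0.98793 = 0.802

0.802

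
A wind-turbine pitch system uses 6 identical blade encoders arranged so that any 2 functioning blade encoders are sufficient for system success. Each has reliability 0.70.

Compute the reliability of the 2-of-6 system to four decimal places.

R = Σ_{i=2}^{6} C(6,i) p^i (1−p)^{6−i} with p = 0.70
C(6,2)·0.70^2·0.30^4 = 0.059535
C(6,3)·0.70^3·0.30^3 = 0.185220
C(6,4)·0.70^4·0.30^2 = 0.324135
C(6,5)·0.70^5·0.30^1 = 0.302526
C(6,6)·0.70^6·0.30^0 = 0.117649
Sum = 0.9891

0.9891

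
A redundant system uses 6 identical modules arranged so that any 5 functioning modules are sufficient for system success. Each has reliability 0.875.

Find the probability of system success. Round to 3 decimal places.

0.833

R = Σ_{i=5}^{6} C(6,i) p^i (1−p)^{6−i} with p = 0.875
C(6,5)·0.875^5·0.125^1 = 0.38468
C(6,6)·0.875^6·0.125^0 = 0.44880
Sum = 0.833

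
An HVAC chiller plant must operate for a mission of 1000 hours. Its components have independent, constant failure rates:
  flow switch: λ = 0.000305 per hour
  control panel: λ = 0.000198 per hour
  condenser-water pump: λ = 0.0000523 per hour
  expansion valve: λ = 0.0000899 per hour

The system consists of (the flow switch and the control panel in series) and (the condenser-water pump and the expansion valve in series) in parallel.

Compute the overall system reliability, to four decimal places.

R(flow switch) = exp(−0.000305 × 1000) = 0.737123
R(control panel) = exp(−0.000198 × 1000) = 0.820370
R(condenser-water pump) = exp(−0.0000523 × 1000) = 0.949044
R(expansion valve) = exp(−0.0000899 × 1000) = 0.914023
Series (flow switch and control panel): 0.737123 × 0.820370 = 0.604714
Series (condenser-water pump and expansion valve): 0.949044 × 0.914023 = 0.867448
Parallel ([0.604714] and [0.867448]): 1 − (1 − 0.604714)(1 − 0.867448) = 0.9476

0.9476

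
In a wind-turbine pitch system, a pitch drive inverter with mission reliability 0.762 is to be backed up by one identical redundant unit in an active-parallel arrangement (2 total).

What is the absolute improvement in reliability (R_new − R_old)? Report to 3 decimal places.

0.181

R_before = 0.762
R_after = 1 − (1 − 0.762)^2 = 0.943
ΔR = 0.943 − 0.762 = 0.181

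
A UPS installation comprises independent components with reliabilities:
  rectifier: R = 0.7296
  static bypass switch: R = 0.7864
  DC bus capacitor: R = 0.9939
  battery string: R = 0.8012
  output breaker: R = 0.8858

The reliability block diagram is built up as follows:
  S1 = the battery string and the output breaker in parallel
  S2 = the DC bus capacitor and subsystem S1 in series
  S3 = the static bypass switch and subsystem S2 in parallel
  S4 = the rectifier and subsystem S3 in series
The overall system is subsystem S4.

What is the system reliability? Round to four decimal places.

Parallel (battery string and output breaker): 1 − (1 − 0.801200)(1 − 0.885800) = 0.977297
Series (DC bus capacitor and [0.977297]): 0.993900 × 0.977297 = 0.971335
Parallel (static bypass switch and [0.971335]): 1 − (1 − 0.786400)(1 − 0.971335) = 0.993877
Series (rectifier and [0.993877]): 0.729600 × 0.993877 = 0.7251

0.7251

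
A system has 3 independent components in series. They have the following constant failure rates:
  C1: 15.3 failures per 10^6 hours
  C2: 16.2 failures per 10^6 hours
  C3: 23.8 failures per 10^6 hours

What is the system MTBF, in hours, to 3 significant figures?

Series of exponential components: λ_sys = Σ λ_i
λ_sys = 0.0000153 + 0.0000162 + 0.0000238 = 5.5300e-05 /h
MTBF = 1 / λ_sys = 18100 h

18100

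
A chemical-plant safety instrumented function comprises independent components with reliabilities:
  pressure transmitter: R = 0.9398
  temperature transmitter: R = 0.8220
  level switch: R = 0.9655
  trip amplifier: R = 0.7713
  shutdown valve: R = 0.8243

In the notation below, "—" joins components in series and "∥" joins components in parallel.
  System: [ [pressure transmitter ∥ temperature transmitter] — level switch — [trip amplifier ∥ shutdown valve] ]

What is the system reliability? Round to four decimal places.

0.9168

Parallel (pressure transmitter and temperature transmitter): 1 − (1 − 0.939800)(1 − 0.822000) = 0.989284
Parallel (trip amplifier and shutdown valve): 1 − (1 − 0.771300)(1 − 0.824300) = 0.959817
Series ([0.989284], level switch, and [0.959817]): 0.989284 × 0.965500 × 0.959817 = 0.9168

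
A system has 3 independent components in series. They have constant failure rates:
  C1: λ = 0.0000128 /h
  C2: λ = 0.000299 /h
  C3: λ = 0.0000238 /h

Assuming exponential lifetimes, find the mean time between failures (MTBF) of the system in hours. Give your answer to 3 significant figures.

2980

Series of exponential components: λ_sys = Σ λ_i
λ_sys = 0.0000128 + 0.000299 + 0.0000238 = 3.3560e-04 /h
MTBF = 1 / λ_sys = 2980 h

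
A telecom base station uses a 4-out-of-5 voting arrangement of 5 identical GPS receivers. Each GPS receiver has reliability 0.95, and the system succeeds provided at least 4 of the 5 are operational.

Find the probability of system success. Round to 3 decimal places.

0.977

R = Σ_{i=4}^{5} C(5,i) p^i (1−p)^{5−i} with p = 0.95
C(5,4)·0.95^4·0.05^1 = 0.20363
C(5,5)·0.95^5·0.05^0 = 0.77378
Sum = 0.977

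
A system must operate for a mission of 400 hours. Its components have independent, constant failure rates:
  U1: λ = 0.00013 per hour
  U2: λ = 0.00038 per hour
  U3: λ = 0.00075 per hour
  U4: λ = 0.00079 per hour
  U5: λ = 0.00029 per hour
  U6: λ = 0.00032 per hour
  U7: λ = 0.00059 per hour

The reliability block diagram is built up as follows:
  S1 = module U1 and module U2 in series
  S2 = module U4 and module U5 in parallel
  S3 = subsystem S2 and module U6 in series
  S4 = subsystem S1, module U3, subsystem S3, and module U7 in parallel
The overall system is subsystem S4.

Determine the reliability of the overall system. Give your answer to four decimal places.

R(U1) = exp(−0.00013 × 400) = 0.949329
R(U2) = exp(−0.00038 × 400) = 0.858988
R(U3) = exp(−0.00075 × 400) = 0.740818
R(U4) = exp(−0.00079 × 400) = 0.729059
R(U5) = exp(−0.00029 × 400) = 0.890475
R(U6) = exp(−0.00032 × 400) = 0.879853
R(U7) = exp(−0.00059 × 400) = 0.789781
Series (U1 and U2): 0.949329 × 0.858988 = 0.815462
Parallel (U4 and U5): 1 − (1 − 0.729059)(1 − 0.890475) = 0.970325
Series ([0.970325] and U6): 0.970325 × 0.879853 = 0.853743
Parallel ([0.815462], U3, [0.853743], and U7): 1 − (1 − 0.815462)(1 − 0.740818)(1 − 0.853743)(1 − 0.789781) = 0.9985

0.9985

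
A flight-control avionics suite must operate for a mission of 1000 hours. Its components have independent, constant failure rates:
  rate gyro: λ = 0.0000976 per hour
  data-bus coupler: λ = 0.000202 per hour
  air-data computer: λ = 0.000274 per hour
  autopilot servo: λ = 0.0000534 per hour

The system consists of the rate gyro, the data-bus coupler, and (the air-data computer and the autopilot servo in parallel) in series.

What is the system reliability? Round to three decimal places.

R(rate gyro) = exp(−0.0000976 × 1000) = 0.90701
R(data-bus coupler) = exp(−0.000202 × 1000) = 0.81709
R(air-data computer) = exp(−0.000274 × 1000) = 0.76033
R(autopilot servo) = exp(−0.0000534 × 1000) = 0.94800
Parallel (air-data computer and autopilot servo): 1 − (1 − 0.76033)(1 − 0.94800) = 0.98754
Series (rate gyro, data-bus coupler, and [0.98754]): 0.90701 × 0.81709 × 0.98754 = 0.732

0.732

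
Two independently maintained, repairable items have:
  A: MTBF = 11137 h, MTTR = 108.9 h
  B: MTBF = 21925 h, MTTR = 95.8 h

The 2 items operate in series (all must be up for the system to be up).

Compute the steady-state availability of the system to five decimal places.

A(A) = MTBF/(MTBF+MTTR) = 11137/(11137+108.9) = 0.990316
A(B) = MTBF/(MTBF+MTTR) = 21925/(21925+95.8) = 0.995650
Series availability: 0.990316 × 0.995650 = 0.98601

0.98601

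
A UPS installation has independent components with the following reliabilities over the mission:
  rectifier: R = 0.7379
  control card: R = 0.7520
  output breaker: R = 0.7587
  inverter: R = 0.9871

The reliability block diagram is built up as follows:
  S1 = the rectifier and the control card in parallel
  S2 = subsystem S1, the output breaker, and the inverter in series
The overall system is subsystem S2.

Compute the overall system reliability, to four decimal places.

Parallel (rectifier and control card): 1 − (1 − 0.737900)(1 − 0.752000) = 0.934999
Series ([0.934999], output breaker, and inverter): 0.934999 × 0.758700 × 0.987100 = 0.7002

0.7002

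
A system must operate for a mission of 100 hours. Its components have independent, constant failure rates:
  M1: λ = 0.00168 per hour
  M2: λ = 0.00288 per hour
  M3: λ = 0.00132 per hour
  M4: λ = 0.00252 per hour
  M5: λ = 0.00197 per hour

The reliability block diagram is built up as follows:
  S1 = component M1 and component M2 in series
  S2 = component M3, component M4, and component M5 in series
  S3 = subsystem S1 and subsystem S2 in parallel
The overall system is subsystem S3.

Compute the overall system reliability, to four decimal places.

R(M1) = exp(−0.00168 × 100) = 0.845354
R(M2) = exp(−0.00288 × 100) = 0.749762
R(M3) = exp(−0.00132 × 100) = 0.876341
R(M4) = exp(−0.00252 × 100) = 0.777245
R(M5) = exp(−0.00197 × 100) = 0.821191
Series (M1 and M2): 0.845354 × 0.749762 = 0.633814
Series (M3, M4, and M5): 0.876341 × 0.777245 × 0.821191 = 0.559339
Parallel ([0.633814] and [0.559339]): 1 − (1 − 0.633814)(1 − 0.559339) = 0.8386

0.8386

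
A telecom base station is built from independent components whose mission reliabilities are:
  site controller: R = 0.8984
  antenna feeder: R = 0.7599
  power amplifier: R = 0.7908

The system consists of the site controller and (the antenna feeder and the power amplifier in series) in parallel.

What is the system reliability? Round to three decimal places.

Series (antenna feeder and power amplifier): 0.75990 × 0.79080 = 0.60093
Parallel (site controller and [0.60093]): 1 − (1 − 0.89840)(1 − 0.60093) = 0.959

0.959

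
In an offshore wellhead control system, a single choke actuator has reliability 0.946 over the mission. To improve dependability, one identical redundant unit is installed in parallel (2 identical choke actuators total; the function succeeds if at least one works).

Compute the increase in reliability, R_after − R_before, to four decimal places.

0.0511

R_before = 0.946
R_after = 1 − (1 − 0.946)^2 = 0.9971
ΔR = 0.9971 − 0.946 = 0.0511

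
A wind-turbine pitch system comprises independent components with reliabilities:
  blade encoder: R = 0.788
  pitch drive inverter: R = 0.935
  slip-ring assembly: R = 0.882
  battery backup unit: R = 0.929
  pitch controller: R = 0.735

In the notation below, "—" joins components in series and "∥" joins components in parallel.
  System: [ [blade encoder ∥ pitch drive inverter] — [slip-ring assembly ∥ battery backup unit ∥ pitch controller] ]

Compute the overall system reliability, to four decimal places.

Parallel (blade encoder and pitch drive inverter): 1 − (1 − 0.788000)(1 − 0.935000) = 0.986220
Parallel (slip-ring assembly, battery backup unit, and pitch controller): 1 − (1 − 0.882000)(1 − 0.929000)(1 − 0.735000) = 0.997780
Series ([0.986220] and [0.997780]): 0.986220 × 0.997780 = 0.9840

0.9840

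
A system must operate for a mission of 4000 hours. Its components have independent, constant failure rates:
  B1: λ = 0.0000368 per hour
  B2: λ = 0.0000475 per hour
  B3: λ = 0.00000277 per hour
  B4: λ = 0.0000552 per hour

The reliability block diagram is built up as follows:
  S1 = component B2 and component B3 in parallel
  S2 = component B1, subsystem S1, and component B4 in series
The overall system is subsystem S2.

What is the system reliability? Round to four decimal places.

0.6908

R(B1) = exp(−0.0000368 × 4000) = 0.863121
R(B2) = exp(−0.0000475 × 4000) = 0.826959
R(B3) = exp(−0.00000277 × 4000) = 0.988981
R(B4) = exp(−0.0000552 × 4000) = 0.801877
Parallel (B2 and B3): 1 − (1 − 0.826959)(1 − 0.988981) = 0.998093
Series (B1, [0.998093], and B4): 0.863121 × 0.998093 × 0.801877 = 0.6908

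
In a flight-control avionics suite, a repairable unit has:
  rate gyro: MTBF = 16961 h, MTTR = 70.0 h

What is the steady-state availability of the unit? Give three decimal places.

A(rate gyro) = MTBF/(MTBF+MTTR) = 16961/(16961+70.0) = 0.996

0.996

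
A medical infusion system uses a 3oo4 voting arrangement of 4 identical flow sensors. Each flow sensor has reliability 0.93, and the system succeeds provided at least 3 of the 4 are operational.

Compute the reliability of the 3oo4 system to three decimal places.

R = Σ_{i=3}^{4} C(4,i) p^i (1−p)^{4−i} with p = 0.93
C(4,3)·0.93^3·0.07^1 = 0.22522
C(4,4)·0.93^4·0.07^0 = 0.74805
Sum = 0.973

0.973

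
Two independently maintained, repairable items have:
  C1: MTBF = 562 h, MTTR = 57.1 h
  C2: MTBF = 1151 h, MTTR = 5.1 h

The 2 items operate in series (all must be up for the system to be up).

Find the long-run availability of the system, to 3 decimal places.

A(C1) = MTBF/(MTBF+MTTR) = 562/(562+57.1) = 0.907769
A(C2) = MTBF/(MTBF+MTTR) = 1151/(1151+5.1) = 0.995589
Series availability: 0.907769 × 0.995589 = 0.904

0.904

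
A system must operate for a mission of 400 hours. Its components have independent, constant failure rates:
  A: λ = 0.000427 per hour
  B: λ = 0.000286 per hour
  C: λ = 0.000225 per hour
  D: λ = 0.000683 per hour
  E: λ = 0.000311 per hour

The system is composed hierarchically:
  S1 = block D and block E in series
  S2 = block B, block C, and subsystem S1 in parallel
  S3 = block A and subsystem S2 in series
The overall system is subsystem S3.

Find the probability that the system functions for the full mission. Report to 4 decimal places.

R(A) = exp(−0.000427 × 400) = 0.842990
R(B) = exp(−0.000286 × 400) = 0.891901
R(C) = exp(−0.000225 × 400) = 0.913931
R(D) = exp(−0.000683 × 400) = 0.760941
R(E) = exp(−0.000311 × 400) = 0.883027
Series (D and E): 0.760941 × 0.883027 = 0.671931
Parallel (B, C, and [0.671931]): 1 − (1 − 0.891901)(1 − 0.913931)(1 − 0.671931) = 0.996948
Series (A and [0.996948]): 0.842990 × 0.996948 = 0.8404

0.8404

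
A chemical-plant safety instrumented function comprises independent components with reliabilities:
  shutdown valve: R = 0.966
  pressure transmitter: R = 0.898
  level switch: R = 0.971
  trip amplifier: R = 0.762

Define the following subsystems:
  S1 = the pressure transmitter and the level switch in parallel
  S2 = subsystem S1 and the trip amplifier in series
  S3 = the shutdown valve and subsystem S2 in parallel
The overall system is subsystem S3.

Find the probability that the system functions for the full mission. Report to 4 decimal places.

Parallel (pressure transmitter and level switch): 1 − (1 − 0.898000)(1 − 0.971000) = 0.997042
Series ([0.997042] and trip amplifier): 0.997042 × 0.762000 = 0.759746
Parallel (shutdown valve and [0.759746]): 1 − (1 − 0.966000)(1 − 0.759746) = 0.9918

0.9918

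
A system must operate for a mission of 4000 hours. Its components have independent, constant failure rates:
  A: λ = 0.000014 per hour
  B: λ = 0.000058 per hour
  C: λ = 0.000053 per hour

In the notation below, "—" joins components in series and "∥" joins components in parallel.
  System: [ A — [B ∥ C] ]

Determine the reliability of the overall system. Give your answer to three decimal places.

R(A) = exp(−0.000014 × 4000) = 0.94554
R(B) = exp(−0.000058 × 4000) = 0.79295
R(C) = exp(−0.000053 × 4000) = 0.80896
Parallel (B and C): 1 − (1 − 0.79295)(1 − 0.80896) = 0.96045
Series (A and [0.96045]): 0.94554 × 0.96045 = 0.908

0.908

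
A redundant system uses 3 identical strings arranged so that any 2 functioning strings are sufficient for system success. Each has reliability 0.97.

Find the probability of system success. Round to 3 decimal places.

0.997

R = Σ_{i=2}^{3} C(3,i) p^i (1−p)^{3−i} with p = 0.97
C(3,2)·0.97^2·0.03^1 = 0.08468
C(3,3)·0.97^3·0.03^0 = 0.91267
Sum = 0.997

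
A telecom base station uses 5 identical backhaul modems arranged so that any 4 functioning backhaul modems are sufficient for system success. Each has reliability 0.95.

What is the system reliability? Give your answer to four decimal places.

0.9774

R = Σ_{i=4}^{5} C(5,i) p^i (1−p)^{5−i} with p = 0.95
C(5,4)·0.95^4·0.05^1 = 0.203627
C(5,5)·0.95^5·0.05^0 = 0.773781
Sum = 0.9774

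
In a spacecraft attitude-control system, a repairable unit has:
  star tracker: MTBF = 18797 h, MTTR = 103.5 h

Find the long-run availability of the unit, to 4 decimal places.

0.9945

A(star tracker) = MTBF/(MTBF+MTTR) = 18797/(18797+103.5) = 0.9945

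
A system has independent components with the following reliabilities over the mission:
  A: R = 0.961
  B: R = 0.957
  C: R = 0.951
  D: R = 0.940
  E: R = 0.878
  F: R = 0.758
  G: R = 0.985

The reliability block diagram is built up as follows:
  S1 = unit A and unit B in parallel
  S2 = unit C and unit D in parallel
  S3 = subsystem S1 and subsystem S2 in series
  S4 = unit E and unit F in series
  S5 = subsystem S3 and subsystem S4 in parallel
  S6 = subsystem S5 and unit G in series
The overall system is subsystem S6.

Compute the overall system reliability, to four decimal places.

0.9835

Parallel (A and B): 1 − (1 − 0.961000)(1 − 0.957000) = 0.998323
Parallel (C and D): 1 − (1 − 0.951000)(1 − 0.940000) = 0.997060
Series ([0.998323] and [0.997060]): 0.998323 × 0.997060 = 0.995388
Series (E and F): 0.878000 × 0.758000 = 0.665524
Parallel ([0.995388] and [0.665524]): 1 − (1 − 0.995388)(1 − 0.665524) = 0.998457
Series ([0.998457] and G): 0.998457 × 0.985000 = 0.9835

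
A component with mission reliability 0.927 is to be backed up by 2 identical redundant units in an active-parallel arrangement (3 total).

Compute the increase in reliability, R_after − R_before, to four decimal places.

R_before = 0.927
R_after = 1 − (1 − 0.927)^3 = 0.9996
ΔR = 0.9996 − 0.927 = 0.0726

0.0726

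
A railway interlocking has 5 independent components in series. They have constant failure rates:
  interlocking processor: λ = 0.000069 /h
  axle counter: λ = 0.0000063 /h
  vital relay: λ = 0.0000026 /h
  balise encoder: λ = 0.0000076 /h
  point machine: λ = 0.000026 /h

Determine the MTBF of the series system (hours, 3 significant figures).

Series of exponential components: λ_sys = Σ λ_i
λ_sys = 0.000069 + 0.0000063 + 0.0000026 + 0.0000076 + 0.000026 = 1.1150e-04 /h
MTBF = 1 / λ_sys = 8970 h

8970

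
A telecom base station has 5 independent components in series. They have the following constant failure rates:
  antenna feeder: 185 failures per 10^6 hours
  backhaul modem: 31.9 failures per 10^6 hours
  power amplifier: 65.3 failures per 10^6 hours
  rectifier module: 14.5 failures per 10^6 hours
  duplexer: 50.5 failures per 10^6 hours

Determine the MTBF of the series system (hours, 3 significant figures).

Series of exponential components: λ_sys = Σ λ_i
λ_sys = 0.000185 + 0.0000319 + 0.0000653 + 0.0000145 + 0.0000505 = 3.4720e-04 /h
MTBF = 1 / λ_sys = 2880 h

2880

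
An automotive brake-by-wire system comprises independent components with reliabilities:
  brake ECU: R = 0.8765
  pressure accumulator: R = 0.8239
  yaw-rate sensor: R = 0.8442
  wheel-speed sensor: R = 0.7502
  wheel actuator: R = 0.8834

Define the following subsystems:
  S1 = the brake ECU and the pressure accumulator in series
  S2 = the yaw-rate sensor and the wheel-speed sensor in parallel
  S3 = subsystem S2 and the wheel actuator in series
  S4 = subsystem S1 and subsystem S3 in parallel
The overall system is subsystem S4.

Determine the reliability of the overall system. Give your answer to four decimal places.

Series (brake ECU and pressure accumulator): 0.876500 × 0.823900 = 0.722148
Parallel (yaw-rate sensor and wheel-speed sensor): 1 − (1 − 0.844200)(1 − 0.750200) = 0.961081
Series ([0.961081] and wheel actuator): 0.961081 × 0.883400 = 0.849019
Parallel ([0.722148] and [0.849019]): 1 − (1 − 0.722148)(1 − 0.849019) = 0.9580

0.9580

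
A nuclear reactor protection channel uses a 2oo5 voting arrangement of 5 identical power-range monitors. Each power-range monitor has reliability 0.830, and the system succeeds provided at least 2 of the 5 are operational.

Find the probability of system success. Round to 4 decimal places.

R = Σ_{i=2}^{5} C(5,i) p^i (1−p)^{5−i} with p = 0.830
C(5,2)·0.830^2·0.170^3 = 0.033846
C(5,3)·0.830^3·0.170^2 = 0.165246
C(5,4)·0.830^4·0.170^1 = 0.403396
C(5,5)·0.830^5·0.170^0 = 0.393904
Sum = 0.9964

0.9964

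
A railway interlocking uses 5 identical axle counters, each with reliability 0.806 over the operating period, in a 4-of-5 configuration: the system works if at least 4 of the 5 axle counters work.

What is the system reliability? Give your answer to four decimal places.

R = Σ_{i=4}^{5} C(5,i) p^i (1−p)^{5−i} with p = 0.806
C(5,4)·0.806^4·0.194^1 = 0.409366
C(5,5)·0.806^5·0.194^0 = 0.340154
Sum = 0.7495

0.7495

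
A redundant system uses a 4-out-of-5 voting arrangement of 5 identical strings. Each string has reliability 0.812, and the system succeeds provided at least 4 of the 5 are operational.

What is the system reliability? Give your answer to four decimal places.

R = Σ_{i=4}^{5} C(5,i) p^i (1−p)^{5−i} with p = 0.812
C(5,4)·0.812^4·0.188^1 = 0.408650
C(5,5)·0.812^5·0.188^0 = 0.353004
Sum = 0.7617

0.7617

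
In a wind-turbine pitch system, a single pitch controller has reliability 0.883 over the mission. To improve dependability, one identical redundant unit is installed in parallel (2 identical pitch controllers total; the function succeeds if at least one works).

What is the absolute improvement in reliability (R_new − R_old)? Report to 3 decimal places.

0.103

R_before = 0.883
R_after = 1 − (1 − 0.883)^2 = 0.986
ΔR = 0.986 − 0.883 = 0.103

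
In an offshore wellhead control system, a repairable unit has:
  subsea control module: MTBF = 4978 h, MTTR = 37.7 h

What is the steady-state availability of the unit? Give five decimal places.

A(subsea control module) = MTBF/(MTBF+MTTR) = 4978/(4978+37.7) = 0.99248

0.99248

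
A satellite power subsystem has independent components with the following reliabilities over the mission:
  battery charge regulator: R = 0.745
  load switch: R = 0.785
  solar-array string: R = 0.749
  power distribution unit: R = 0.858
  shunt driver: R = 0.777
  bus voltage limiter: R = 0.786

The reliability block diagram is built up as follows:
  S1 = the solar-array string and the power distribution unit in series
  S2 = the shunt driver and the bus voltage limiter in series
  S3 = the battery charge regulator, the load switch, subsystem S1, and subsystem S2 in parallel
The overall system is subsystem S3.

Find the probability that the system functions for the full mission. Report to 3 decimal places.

0.992

Series (solar-array string and power distribution unit): 0.74900 × 0.85800 = 0.64264
Series (shunt driver and bus voltage limiter): 0.77700 × 0.78600 = 0.61072
Parallel (battery charge regulator, load switch, [0.64264], and [0.61072]): 1 − (1 − 0.74500)(1 − 0.78500)(1 − 0.64264)(1 − 0.61072) = 0.992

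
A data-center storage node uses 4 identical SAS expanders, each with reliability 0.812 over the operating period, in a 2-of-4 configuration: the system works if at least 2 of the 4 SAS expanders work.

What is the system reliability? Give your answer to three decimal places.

R = Σ_{i=2}^{4} C(4,i) p^i (1−p)^{4−i} with p = 0.812
C(4,2)·0.812^2·0.188^2 = 0.13982
C(4,3)·0.812^3·0.188^1 = 0.40261
C(4,4)·0.812^4·0.188^0 = 0.43473
Sum = 0.977

0.977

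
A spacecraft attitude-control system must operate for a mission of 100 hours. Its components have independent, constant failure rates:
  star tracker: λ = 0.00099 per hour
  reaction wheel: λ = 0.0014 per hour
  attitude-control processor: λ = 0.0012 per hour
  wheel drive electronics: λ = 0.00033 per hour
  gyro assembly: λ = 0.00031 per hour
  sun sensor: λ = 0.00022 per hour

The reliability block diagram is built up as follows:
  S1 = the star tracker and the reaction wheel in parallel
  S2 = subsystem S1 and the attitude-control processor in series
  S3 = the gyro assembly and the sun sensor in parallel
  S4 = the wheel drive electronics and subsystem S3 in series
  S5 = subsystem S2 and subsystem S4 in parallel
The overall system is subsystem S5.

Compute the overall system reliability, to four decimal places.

R(star tracker) = exp(−0.00099 × 100) = 0.905743
R(reaction wheel) = exp(−0.0014 × 100) = 0.869358
R(attitude-control processor) = exp(−0.0012 × 100) = 0.886920
R(wheel drive electronics) = exp(−0.00033 × 100) = 0.967539
R(gyro assembly) = exp(−0.00031 × 100) = 0.969476
R(sun sensor) = exp(−0.00022 × 100) = 0.978240
Parallel (star tracker and reaction wheel): 1 − (1 − 0.905743)(1 − 0.869358) = 0.987686
Series ([0.987686] and attitude-control processor): 0.987686 × 0.886920 = 0.875998
Parallel (gyro assembly and sun sensor): 1 − (1 − 0.969476)(1 − 0.978240) = 0.999336
Series (wheel drive electronics and [0.999336]): 0.967539 × 0.999336 = 0.966897
Parallel ([0.875998] and [0.966897]): 1 − (1 − 0.875998)(1 − 0.966897) = 0.9959

0.9959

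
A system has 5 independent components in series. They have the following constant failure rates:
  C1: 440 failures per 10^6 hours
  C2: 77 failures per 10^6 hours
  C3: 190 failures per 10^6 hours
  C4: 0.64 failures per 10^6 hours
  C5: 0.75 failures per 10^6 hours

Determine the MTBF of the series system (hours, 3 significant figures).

Series of exponential components: λ_sys = Σ λ_i
λ_sys = 0.00044 + 0.000077 + 0.00019 + 0.00000064 + 0.00000075 = 7.0839e-04 /h
MTBF = 1 / λ_sys = 1410 h

1410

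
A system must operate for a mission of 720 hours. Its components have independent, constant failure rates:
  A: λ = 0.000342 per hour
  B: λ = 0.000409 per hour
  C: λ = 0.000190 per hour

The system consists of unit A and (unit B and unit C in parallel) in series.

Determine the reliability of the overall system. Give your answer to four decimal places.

R(A) = exp(−0.000342 × 720) = 0.781735
R(B) = exp(−0.000409 × 720) = 0.744919
R(C) = exp(−0.000190 × 720) = 0.872145
Parallel (B and C): 1 − (1 − 0.744919)(1 − 0.872145) = 0.967387
Series (A and [0.967387]): 0.781735 × 0.967387 = 0.7562

0.7562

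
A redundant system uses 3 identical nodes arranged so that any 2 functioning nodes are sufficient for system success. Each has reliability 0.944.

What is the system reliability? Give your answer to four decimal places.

0.9909

R = Σ_{i=2}^{3} C(3,i) p^i (1−p)^{3−i} with p = 0.944
C(3,2)·0.944^2·0.056^1 = 0.149711
C(3,3)·0.944^3·0.056^0 = 0.841232
Sum = 0.9909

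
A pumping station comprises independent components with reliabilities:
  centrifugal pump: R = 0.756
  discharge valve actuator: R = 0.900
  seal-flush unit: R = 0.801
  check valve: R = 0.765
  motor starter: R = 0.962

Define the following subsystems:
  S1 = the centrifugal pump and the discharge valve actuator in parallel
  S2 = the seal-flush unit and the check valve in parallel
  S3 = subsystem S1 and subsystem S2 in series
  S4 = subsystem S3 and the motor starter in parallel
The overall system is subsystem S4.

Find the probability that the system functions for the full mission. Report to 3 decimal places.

0.997

Parallel (centrifugal pump and discharge valve actuator): 1 − (1 − 0.75600)(1 − 0.90000) = 0.97560
Parallel (seal-flush unit and check valve): 1 − (1 − 0.80100)(1 − 0.76500) = 0.95324
Series ([0.97560] and [0.95324]): 0.97560 × 0.95324 = 0.92998
Parallel ([0.92998] and motor starter): 1 − (1 − 0.92998)(1 − 0.96200) = 0.997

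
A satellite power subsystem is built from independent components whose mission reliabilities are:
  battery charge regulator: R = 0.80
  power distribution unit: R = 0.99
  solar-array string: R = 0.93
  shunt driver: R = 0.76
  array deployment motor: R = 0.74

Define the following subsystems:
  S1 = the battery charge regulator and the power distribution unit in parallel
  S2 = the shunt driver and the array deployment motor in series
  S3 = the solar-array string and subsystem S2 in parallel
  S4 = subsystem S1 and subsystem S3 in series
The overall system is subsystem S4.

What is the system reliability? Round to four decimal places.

Parallel (battery charge regulator and power distribution unit): 1 − (1 − 0.800000)(1 − 0.990000) = 0.998000
Series (shunt driver and array deployment motor): 0.760000 × 0.740000 = 0.562400
Parallel (solar-array string and [0.562400]): 1 − (1 − 0.930000)(1 − 0.562400) = 0.969368
Series ([0.998000] and [0.969368]): 0.998000 × 0.969368 = 0.9674

0.9674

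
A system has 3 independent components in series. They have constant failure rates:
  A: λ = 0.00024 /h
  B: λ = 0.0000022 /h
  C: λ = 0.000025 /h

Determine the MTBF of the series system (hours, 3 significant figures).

3740

Series of exponential components: λ_sys = Σ λ_i
λ_sys = 0.00024 + 0.0000022 + 0.000025 = 2.6720e-04 /h
MTBF = 1 / λ_sys = 3740 h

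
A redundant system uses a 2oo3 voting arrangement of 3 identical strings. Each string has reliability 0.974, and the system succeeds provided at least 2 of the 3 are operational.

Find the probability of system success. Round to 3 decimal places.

0.998

R = Σ_{i=2}^{3} C(3,i) p^i (1−p)^{3−i} with p = 0.974
C(3,2)·0.974^2·0.026^1 = 0.07400
C(3,3)·0.974^3·0.026^0 = 0.92401
Sum = 0.998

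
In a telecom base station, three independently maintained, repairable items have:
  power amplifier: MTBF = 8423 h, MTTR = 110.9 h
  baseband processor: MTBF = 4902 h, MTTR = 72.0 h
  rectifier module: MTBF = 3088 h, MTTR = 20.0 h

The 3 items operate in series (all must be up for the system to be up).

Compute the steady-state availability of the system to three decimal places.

A(power amplifier) = MTBF/(MTBF+MTTR) = 8423/(8423+110.9) = 0.987005
A(baseband processor) = MTBF/(MTBF+MTTR) = 4902/(4902+72.0) = 0.985525
A(rectifier module) = MTBF/(MTBF+MTTR) = 3088/(3088+20.0) = 0.993565
Series availability: 0.987005 × 0.985525 × 0.993565 = 0.966

0.966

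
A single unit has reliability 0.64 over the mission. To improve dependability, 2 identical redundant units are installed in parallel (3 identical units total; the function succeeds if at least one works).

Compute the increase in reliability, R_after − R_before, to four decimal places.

0.3133

R_before = 0.64
R_after = 1 − (1 − 0.64)^3 = 0.9533
ΔR = 0.9533 − 0.64 = 0.3133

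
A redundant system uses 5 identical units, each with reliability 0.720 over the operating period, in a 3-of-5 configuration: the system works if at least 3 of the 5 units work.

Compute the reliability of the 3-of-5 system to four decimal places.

R = Σ_{i=3}^{5} C(5,i) p^i (1−p)^{5−i} with p = 0.720
C(5,3)·0.720^3·0.280^2 = 0.292626
C(5,4)·0.720^4·0.280^1 = 0.376234
C(5,5)·0.720^5·0.280^0 = 0.193492
Sum = 0.8624

0.8624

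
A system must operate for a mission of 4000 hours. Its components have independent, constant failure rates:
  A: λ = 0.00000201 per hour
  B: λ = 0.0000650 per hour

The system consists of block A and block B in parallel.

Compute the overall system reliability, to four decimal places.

R(A) = exp(−0.00000201 × 4000) = 0.991992
R(B) = exp(−0.0000650 × 4000) = 0.771052
Parallel (A and B): 1 − (1 − 0.991992)(1 − 0.771052) = 0.9982

0.9982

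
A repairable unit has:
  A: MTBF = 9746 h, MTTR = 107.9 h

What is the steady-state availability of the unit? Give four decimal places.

0.9891

A(A) = MTBF/(MTBF+MTTR) = 9746/(9746+107.9) = 0.9891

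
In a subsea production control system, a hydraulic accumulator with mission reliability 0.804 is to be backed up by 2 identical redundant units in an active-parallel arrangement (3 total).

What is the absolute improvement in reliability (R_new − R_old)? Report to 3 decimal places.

0.188

R_before = 0.804
R_after = 1 − (1 − 0.804)^3 = 0.992
ΔR = 0.992 − 0.804 = 0.188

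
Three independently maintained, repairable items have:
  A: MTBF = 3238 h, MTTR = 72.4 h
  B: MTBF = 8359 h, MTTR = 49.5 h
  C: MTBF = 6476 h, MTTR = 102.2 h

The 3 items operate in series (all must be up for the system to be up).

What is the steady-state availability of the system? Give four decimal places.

0.9573

A(A) = MTBF/(MTBF+MTTR) = 3238/(3238+72.4) = 0.978130
A(B) = MTBF/(MTBF+MTTR) = 8359/(8359+49.5) = 0.994113
A(C) = MTBF/(MTBF+MTTR) = 6476/(6476+102.2) = 0.984464
Series availability: 0.978130 × 0.994113 × 0.984464 = 0.9573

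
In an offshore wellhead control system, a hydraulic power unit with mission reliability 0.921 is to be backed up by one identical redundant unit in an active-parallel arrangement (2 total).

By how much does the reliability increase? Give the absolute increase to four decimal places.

0.0728

R_before = 0.921
R_after = 1 − (1 − 0.921)^2 = 0.9938
ΔR = 0.9938 − 0.921 = 0.0728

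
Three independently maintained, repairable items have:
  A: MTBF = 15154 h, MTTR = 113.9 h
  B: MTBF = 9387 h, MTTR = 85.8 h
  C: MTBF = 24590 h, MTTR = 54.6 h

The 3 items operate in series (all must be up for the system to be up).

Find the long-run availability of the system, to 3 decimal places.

A(A) = MTBF/(MTBF+MTTR) = 15154/(15154+113.9) = 0.992540
A(B) = MTBF/(MTBF+MTTR) = 9387/(9387+85.8) = 0.990942
A(C) = MTBF/(MTBF+MTTR) = 24590/(24590+54.6) = 0.997785
Series availability: 0.992540 × 0.990942 × 0.997785 = 0.981

0.981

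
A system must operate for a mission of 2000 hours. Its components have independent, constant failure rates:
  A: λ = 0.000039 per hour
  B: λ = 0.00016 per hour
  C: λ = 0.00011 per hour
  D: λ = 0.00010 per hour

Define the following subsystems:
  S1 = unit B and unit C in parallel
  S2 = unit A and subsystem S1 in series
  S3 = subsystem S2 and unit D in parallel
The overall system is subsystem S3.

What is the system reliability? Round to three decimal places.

R(A) = exp(−0.000039 × 2000) = 0.92496
R(B) = exp(−0.00016 × 2000) = 0.72615
R(C) = exp(−0.00011 × 2000) = 0.80252
R(D) = exp(−0.00010 × 2000) = 0.81873
Parallel (B and C): 1 − (1 − 0.72615)(1 − 0.80252) = 0.94592
Series (A and [0.94592]): 0.92496 × 0.94592 = 0.87494
Parallel ([0.87494] and D): 1 − (1 − 0.87494)(1 − 0.81873) = 0.977

0.977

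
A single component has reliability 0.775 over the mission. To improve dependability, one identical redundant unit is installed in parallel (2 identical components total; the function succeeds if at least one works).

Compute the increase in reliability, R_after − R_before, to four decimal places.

0.1744

R_before = 0.775
R_after = 1 − (1 − 0.775)^2 = 0.9494
ΔR = 0.9494 − 0.775 = 0.1744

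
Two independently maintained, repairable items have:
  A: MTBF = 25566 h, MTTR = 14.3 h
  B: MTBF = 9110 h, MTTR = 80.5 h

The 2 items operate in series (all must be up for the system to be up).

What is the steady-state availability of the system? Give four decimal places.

0.9907

A(A) = MTBF/(MTBF+MTTR) = 25566/(25566+14.3) = 0.999441
A(B) = MTBF/(MTBF+MTTR) = 9110/(9110+80.5) = 0.991241
Series availability: 0.999441 × 0.991241 = 0.9907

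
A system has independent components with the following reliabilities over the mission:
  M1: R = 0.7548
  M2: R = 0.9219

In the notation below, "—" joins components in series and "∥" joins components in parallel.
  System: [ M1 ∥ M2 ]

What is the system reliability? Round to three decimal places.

0.981

Parallel (M1 and M2): 1 − (1 − 0.75480)(1 − 0.92190) = 0.981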